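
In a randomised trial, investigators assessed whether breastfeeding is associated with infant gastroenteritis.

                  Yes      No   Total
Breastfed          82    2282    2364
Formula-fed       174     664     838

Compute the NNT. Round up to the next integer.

Risk in treated group = 82/2364 = 0.03469; risk in control = 174/838 = 0.20764.
Absolute risk reduction = 0.20764 − 0.03469 = 0.17295
NNT = 1 / ARR = 1 / 0.17295 = 5.782 → round up → 6

6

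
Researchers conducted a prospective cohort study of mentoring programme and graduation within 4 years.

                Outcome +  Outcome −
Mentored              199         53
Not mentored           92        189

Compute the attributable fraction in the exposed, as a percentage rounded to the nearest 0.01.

58.54

Cells: a = 199, b = 53, c = 92, d = 189.
Risk in exposed = 199/252 = 0.78968; risk in unexposed = 92/281 = 0.32740.
RR = 0.78968/0.32740 = 2.41197
AR% = (RR − 1)/RR × 100 = (2.41197 − 1)/2.41197 × 100 = 58.5400%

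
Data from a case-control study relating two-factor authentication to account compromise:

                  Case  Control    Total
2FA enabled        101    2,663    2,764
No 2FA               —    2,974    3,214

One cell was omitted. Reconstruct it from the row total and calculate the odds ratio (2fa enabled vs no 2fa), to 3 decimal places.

0.470

The missing cell is in the unexposed row: 3214 − 2974 = 240.
So a = 101, b = 2663, c = 240, d = 2974.
OR = (a·d)/(b·c) = (101 × 2974) / (2663 × 240) = 300374 / 639120 = 0.46998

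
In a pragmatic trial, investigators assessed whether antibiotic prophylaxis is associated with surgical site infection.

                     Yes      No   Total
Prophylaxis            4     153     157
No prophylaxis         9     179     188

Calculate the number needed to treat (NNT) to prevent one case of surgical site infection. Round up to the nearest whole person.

Risk in treated group = 4/157 = 0.02548; risk in control = 9/188 = 0.04787.
Absolute risk reduction = 0.04787 − 0.02548 = 0.02239
NNT = 1 / ARR = 1 / 0.02239 = 44.654 → round up → 45

45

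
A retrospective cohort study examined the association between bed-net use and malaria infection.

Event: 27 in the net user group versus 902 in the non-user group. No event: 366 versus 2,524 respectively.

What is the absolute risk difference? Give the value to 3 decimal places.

From the description: a = 27, b = 366, c = 902, d = 2524.
Risk in exposed = 27/393 = 0.068702; risk in unexposed = 902/3426 = 0.263281.
Risk difference = 0.068702 − 0.263281 = -0.194579

-0.195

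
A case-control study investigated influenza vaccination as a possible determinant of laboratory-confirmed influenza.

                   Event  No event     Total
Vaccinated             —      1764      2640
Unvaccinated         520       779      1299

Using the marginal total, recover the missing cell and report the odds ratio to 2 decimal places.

0.74

The missing cell is in the exposed row: 2640 − 1764 = 876.
So a = 876, b = 1764, c = 520, d = 779.
OR = (a·d)/(b·c) = (876 × 779) / (1764 × 520) = 682404 / 917280 = 0.74394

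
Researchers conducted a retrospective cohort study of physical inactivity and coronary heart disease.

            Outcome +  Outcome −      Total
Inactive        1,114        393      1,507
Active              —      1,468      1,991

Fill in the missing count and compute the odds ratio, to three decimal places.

The missing cell is in the unexposed row: 1991 − 1468 = 523.
So a = 1114, b = 393, c = 523, d = 1468.
OR = (a·d)/(b·c) = (1114 × 1468) / (393 × 523) = 1635352 / 205539 = 7.95641

7.956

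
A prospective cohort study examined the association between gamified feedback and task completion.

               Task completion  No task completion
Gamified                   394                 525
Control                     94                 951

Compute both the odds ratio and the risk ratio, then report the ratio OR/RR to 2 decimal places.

1.59

Cells: a = 394, b = 525, c = 94, d = 951.
OR = (394·951)/(525·94) = 374694/49350 = 7.59258
Risk in exposed = 394/919 = 0.42873; risk in unexposed = 94/1045 = 0.08995; RR = 4.76617
OR/RR = 7.59258 / 4.76617 = 1.59302
The outcome is not rare, so the OR lies further from 1 than the RR.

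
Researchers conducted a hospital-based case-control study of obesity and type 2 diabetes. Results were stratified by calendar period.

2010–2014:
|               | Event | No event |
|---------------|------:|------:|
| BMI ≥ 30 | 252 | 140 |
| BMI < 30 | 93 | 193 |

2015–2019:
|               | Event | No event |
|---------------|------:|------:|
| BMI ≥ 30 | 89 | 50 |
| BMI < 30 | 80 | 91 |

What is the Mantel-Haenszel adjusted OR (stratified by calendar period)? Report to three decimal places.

OR_MH = Σ(aᵢdᵢ/nᵢ) / Σ(bᵢcᵢ/nᵢ), where nᵢ is the stratum total.
Stratum 1 (2010–2014): n = 678; a·d/n = 252·193/678 = 71.7345; b·c/n = 140·93/678 = 19.2035
Stratum 2 (2015–2019): n = 310; a·d/n = 89·91/310 = 26.1258; b·c/n = 50·80/310 = 12.9032
OR_MH = (71.7345 + 26.1258) / (19.2035 + 12.9032) = 97.8603 / 32.1068 = 3.04797

3.048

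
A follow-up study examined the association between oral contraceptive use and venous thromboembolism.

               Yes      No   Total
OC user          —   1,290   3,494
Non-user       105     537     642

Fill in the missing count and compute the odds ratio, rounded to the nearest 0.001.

The missing cell is in the exposed row: 3494 − 1290 = 2204.
So a = 2204, b = 1290, c = 105, d = 537.
OR = (a·d)/(b·c) = (2204 × 537) / (1290 × 105) = 1183548 / 135450 = 8.73790

8.738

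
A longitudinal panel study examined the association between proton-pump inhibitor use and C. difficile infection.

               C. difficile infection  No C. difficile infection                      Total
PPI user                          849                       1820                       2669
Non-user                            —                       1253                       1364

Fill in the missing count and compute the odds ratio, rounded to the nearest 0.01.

5.27

The missing cell is in the unexposed row: 1364 − 1253 = 111.
So a = 849, b = 1820, c = 111, d = 1253.
OR = (a·d)/(b·c) = (849 × 1253) / (1820 × 111) = 1063797 / 202020 = 5.26580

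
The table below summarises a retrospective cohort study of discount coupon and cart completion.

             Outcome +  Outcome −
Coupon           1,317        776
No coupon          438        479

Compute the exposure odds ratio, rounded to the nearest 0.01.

Cells: a = 1317, b = 776, c = 438, d = 479.
OR = (a·d)/(b·c) = (1317 × 479) / (776 × 438) = 630843 / 339888 = 1.85603
The odds of cart completion are about 1.86 times as high in the coupon group.

1.86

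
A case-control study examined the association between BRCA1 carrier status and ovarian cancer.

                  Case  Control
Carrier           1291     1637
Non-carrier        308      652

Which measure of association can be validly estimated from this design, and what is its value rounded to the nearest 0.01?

Cells: a = 1291, b = 1637, c = 308, d = 652.
This is a case-control study: participants were sampled on outcome status, so risks in the source population cannot be estimated directly — relative risk is not valid here. The odds ratio is the appropriate measure.
OR = (a·d)/(b·c) = (1291 × 652) / (1637 × 308) = 841732 / 504196 = 1.66945

1.67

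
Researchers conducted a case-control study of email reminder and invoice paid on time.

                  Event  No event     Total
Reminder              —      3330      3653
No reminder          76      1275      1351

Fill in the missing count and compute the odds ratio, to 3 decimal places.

1.627

The missing cell is in the exposed row: 3653 − 3330 = 323.
So a = 323, b = 3330, c = 76, d = 1275.
OR = (a·d)/(b·c) = (323 × 1275) / (3330 × 76) = 411825 / 253080 = 1.62725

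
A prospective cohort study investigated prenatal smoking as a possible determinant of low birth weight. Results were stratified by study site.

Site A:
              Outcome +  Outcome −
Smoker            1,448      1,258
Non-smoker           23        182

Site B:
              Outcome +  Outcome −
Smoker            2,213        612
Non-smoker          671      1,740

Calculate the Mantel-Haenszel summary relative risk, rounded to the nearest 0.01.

RR_MH = Σ(aᵢ·n₀ᵢ/nᵢ) / Σ(cᵢ·n₁ᵢ/nᵢ), with n₁ᵢ = aᵢ+bᵢ (exposed), n₀ᵢ = cᵢ+dᵢ (unexposed), nᵢ = n₁ᵢ+n₀ᵢ.
Stratum 1 (Site A): n₁ = 2706, n₀ = 205, n = 2911; a·n₀/n = 1448·205/2911 = 101.9718; c·n₁/n = 23·2706/2911 = 21.3803
Stratum 2 (Site B): n₁ = 2825, n₀ = 2411, n = 5236; a·n₀/n = 2213·2411/5236 = 1019.0113; c·n₁/n = 671·2825/5236 = 362.0273
RR_MH = (101.9718 + 1019.0113) / (21.3803 + 362.0273) = 1120.9831 / 383.4076 = 2.92374

2.92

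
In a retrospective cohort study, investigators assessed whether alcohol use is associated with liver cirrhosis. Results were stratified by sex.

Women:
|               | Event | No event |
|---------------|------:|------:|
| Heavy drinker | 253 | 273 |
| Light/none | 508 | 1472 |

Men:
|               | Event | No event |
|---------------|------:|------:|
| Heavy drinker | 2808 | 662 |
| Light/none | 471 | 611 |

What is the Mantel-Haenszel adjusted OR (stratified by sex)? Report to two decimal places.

OR_MH = Σ(aᵢdᵢ/nᵢ) / Σ(bᵢcᵢ/nᵢ), where nᵢ is the stratum total.
Stratum 1 (Women): n = 2506; a·d/n = 253·1472/2506 = 148.6097; b·c/n = 273·508/2506 = 55.3408
Stratum 2 (Men): n = 4552; a·d/n = 2808·611/4552 = 376.9086; b·c/n = 662·471/4552 = 68.4978
OR_MH = (148.6097 + 376.9086) / (55.3408 + 68.4978) = 525.5183 / 123.8386 = 4.24358

4.24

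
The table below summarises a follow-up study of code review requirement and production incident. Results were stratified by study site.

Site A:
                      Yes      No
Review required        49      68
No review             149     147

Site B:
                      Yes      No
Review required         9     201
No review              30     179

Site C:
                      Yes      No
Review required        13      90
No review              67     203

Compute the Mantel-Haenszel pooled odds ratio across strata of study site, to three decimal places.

0.515

OR_MH = Σ(aᵢdᵢ/nᵢ) / Σ(bᵢcᵢ/nᵢ), where nᵢ is the stratum total.
Stratum 1 (Site A): n = 413; a·d/n = 49·147/413 = 17.4407; b·c/n = 68·149/413 = 24.5327
Stratum 2 (Site B): n = 419; a·d/n = 9·179/419 = 3.8449; b·c/n = 201·30/419 = 14.3914
Stratum 3 (Site C): n = 373; a·d/n = 13·203/373 = 7.0751; b·c/n = 90·67/373 = 16.1662
OR_MH = (17.4407 + 3.8449 + 7.0751) / (24.5327 + 14.3914 + 16.1662) = 28.3606 / 55.0903 = 0.51480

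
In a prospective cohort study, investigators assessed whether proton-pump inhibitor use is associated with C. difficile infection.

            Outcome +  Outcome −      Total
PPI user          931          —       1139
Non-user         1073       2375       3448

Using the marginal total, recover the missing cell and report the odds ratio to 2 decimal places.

The missing cell is in the exposed row: 1139 − 931 = 208.
So a = 931, b = 208, c = 1073, d = 2375.
OR = (a·d)/(b·c) = (931 × 2375) / (208 × 1073) = 2211125 / 223184 = 9.90718

9.91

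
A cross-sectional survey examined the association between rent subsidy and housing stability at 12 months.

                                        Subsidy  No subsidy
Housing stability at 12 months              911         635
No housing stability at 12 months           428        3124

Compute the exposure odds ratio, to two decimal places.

Reading the table with exposure as columns: a = 911 (Subsidy, case), b = 428 (Subsidy, non-case), c = 635 (No subsidy, case), d = 3124.
OR = (a·d)/(b·c) = (911 × 3124) / (428 × 635) = 2845964 / 271780 = 10.47157
The odds of housing stability at 12 months are about 10.47 times as high in the subsidy group.

10.47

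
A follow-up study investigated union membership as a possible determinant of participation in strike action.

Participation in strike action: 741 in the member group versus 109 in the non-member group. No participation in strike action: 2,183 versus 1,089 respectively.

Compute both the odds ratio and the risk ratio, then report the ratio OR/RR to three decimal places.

1.218

From the description: a = 741, b = 2183, c = 109, d = 1089.
OR = (741·1089)/(2183·109) = 806949/237947 = 3.39130
Risk in exposed = 741/2924 = 0.25342; risk in unexposed = 109/1198 = 0.09098; RR = 2.78529
OR/RR = 3.39130 / 2.78529 = 1.21757
The outcome is not rare, so the OR lies further from 1 than the RR.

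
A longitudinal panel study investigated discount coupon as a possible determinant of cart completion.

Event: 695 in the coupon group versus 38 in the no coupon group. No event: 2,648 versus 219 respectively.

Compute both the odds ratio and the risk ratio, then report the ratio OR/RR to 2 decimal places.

From the description: a = 695, b = 2648, c = 38, d = 219.
OR = (695·219)/(2648·38) = 152205/100624 = 1.51261
Risk in exposed = 695/3343 = 0.20790; risk in unexposed = 38/257 = 0.14786; RR = 1.40604
OR/RR = 1.51261 / 1.40604 = 1.07579
The outcome is not rare, so the OR lies further from 1 than the RR.

1.08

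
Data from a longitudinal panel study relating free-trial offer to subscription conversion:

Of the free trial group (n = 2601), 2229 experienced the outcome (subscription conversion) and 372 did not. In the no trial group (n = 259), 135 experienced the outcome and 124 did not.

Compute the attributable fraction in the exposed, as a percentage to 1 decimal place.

From the description: a = 2229, b = 372, c = 135, d = 124.
Risk in exposed = 2229/2601 = 0.85698; risk in unexposed = 135/259 = 0.52124.
RR = 0.85698/0.52124 = 1.64413
AR% = (RR − 1)/RR × 100 = (1.64413 − 1)/1.64413 × 100 = 39.1775%

39.2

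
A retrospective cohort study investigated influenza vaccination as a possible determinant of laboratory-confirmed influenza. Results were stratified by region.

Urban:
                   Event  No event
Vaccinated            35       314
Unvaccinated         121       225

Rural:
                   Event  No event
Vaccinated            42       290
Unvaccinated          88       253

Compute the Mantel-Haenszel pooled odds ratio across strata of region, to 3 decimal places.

OR_MH = Σ(aᵢdᵢ/nᵢ) / Σ(bᵢcᵢ/nᵢ), where nᵢ is the stratum total.
Stratum 1 (Urban): n = 695; a·d/n = 35·225/695 = 11.3309; b·c/n = 314·121/695 = 54.6676
Stratum 2 (Rural): n = 673; a·d/n = 42·253/673 = 15.7890; b·c/n = 290·88/673 = 37.9198
OR_MH = (11.3309 + 15.7890) / (54.6676 + 37.9198) = 27.1199 / 92.5874 = 0.29291

0.293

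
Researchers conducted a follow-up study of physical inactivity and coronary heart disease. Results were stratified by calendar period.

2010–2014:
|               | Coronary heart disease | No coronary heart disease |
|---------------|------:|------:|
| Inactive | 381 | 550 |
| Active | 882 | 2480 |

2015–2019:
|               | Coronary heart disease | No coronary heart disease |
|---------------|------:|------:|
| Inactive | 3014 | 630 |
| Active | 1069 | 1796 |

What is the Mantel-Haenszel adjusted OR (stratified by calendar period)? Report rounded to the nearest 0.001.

4.859

OR_MH = Σ(aᵢdᵢ/nᵢ) / Σ(bᵢcᵢ/nᵢ), where nᵢ is the stratum total.
Stratum 1 (2010–2014): n = 4293; a·d/n = 381·2480/4293 = 220.0978; b·c/n = 550·882/4293 = 112.9979
Stratum 2 (2015–2019): n = 6509; a·d/n = 3014·1796/6509 = 831.6399; b·c/n = 630·1069/6509 = 103.4675
OR_MH = (220.0978 + 831.6399) / (112.9979 + 103.4675) = 1051.7377 / 216.4654 = 4.85869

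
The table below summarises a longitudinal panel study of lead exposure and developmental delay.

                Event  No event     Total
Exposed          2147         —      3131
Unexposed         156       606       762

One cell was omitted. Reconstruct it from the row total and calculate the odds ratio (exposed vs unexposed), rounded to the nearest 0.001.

The missing cell is in the exposed row: 3131 − 2147 = 984.
So a = 2147, b = 984, c = 156, d = 606.
OR = (a·d)/(b·c) = (2147 × 606) / (984 × 156) = 1301082 / 153504 = 8.47588

8.476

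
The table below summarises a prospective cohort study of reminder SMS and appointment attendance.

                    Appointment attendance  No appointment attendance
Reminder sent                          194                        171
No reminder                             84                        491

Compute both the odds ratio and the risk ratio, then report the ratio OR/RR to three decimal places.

Cells: a = 194, b = 171, c = 84, d = 491.
OR = (194·491)/(171·84) = 95254/14364 = 6.63144
Risk in exposed = 194/365 = 0.53151; risk in unexposed = 84/575 = 0.14609; RR = 3.63829
OR/RR = 6.63144 / 3.63829 = 1.82268
The outcome is not rare, so the OR lies further from 1 than the RR.

1.823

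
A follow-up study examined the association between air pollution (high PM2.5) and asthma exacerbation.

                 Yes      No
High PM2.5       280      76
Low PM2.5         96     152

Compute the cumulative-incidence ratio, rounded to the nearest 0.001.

Cells: a = 280, b = 76, c = 96, d = 152.
Risk in exposed = 280/356 = 0.78652; risk in unexposed = 96/248 = 0.38710.
RR = 0.78652 / 0.38710 = 2.03184
The risk among the exposed is 2.03 times that among the unexposed.

2.032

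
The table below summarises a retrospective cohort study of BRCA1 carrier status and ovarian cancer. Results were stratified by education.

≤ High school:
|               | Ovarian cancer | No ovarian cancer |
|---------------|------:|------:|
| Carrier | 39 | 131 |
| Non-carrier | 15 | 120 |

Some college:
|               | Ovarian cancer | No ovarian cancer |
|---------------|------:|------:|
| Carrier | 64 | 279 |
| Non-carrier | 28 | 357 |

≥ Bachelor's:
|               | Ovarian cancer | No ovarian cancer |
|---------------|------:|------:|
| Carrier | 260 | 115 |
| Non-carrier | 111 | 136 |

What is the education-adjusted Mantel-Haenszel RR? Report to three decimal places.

RR_MH = Σ(aᵢ·n₀ᵢ/nᵢ) / Σ(cᵢ·n₁ᵢ/nᵢ), with n₁ᵢ = aᵢ+bᵢ (exposed), n₀ᵢ = cᵢ+dᵢ (unexposed), nᵢ = n₁ᵢ+n₀ᵢ.
Stratum 1 (≤ High school): n₁ = 170, n₀ = 135, n = 305; a·n₀/n = 39·135/305 = 17.2623; c·n₁/n = 15·170/305 = 8.3607
Stratum 2 (Some college): n₁ = 343, n₀ = 385, n = 728; a·n₀/n = 64·385/728 = 33.8462; c·n₁/n = 28·343/728 = 13.1923
Stratum 3 (≥ Bachelor's): n₁ = 375, n₀ = 247, n = 622; a·n₀/n = 260·247/622 = 103.2476; c·n₁/n = 111·375/622 = 66.9212
RR_MH = (17.2623 + 33.8462 + 103.2476) / (8.3607 + 13.1923 + 66.9212) = 154.3560 / 88.4742 = 1.74464

1.745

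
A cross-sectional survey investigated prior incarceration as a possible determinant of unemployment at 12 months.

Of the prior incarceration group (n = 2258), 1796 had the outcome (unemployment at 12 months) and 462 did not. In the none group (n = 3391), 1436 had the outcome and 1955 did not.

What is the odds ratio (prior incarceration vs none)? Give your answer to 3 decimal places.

5.292

From the description: a = 1796, b = 462, c = 1436, d = 1955.
OR = (a·d)/(b·c) = (1796 × 1955) / (462 × 1436) = 3511180 / 663432 = 5.29245
The odds of unemployment at 12 months are about 5.29 times as high in the prior incarceration group.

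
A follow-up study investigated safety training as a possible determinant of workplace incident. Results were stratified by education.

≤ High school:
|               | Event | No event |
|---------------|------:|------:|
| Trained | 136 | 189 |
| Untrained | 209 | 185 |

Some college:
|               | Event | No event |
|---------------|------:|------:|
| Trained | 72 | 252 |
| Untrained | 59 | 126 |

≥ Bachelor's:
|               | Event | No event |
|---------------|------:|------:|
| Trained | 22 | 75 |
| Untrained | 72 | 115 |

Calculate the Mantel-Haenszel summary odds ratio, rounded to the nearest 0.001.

OR_MH = Σ(aᵢdᵢ/nᵢ) / Σ(bᵢcᵢ/nᵢ), where nᵢ is the stratum total.
Stratum 1 (≤ High school): n = 719; a·d/n = 136·185/719 = 34.9930; b·c/n = 189·209/719 = 54.9388
Stratum 2 (Some college): n = 509; a·d/n = 72·126/509 = 17.8232; b·c/n = 252·59/509 = 29.2102
Stratum 3 (≥ Bachelor's): n = 284; a·d/n = 22·115/284 = 8.9085; b·c/n = 75·72/284 = 19.0141
OR_MH = (34.9930 + 17.8232 + 8.9085) / (54.9388 + 29.2102 + 19.0141) = 61.7247 / 103.1631 = 0.59832

0.598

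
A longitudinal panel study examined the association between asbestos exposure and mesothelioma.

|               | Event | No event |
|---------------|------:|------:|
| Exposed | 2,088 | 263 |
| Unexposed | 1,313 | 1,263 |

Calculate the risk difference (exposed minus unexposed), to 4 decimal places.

Cells: a = 2088, b = 263, c = 1313, d = 1263.
Risk in exposed = 2088/2351 = 0.888133; risk in unexposed = 1313/2576 = 0.509705.
Risk difference = 0.888133 − 0.509705 = 0.378428

0.3784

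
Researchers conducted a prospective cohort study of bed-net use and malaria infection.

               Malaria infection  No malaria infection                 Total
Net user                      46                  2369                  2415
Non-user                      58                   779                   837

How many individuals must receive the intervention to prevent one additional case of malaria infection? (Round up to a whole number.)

Risk in treated group = 46/2415 = 0.01905; risk in control = 58/837 = 0.06930.
Absolute risk reduction = 0.06930 − 0.01905 = 0.05025
NNT = 1 / ARR = 1 / 0.05025 = 19.901 → round up → 20

20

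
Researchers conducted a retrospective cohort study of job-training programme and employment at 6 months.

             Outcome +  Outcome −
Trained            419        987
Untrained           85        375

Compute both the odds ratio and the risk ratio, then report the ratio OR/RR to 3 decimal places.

1.161

Cells: a = 419, b = 987, c = 85, d = 375.
OR = (419·375)/(987·85) = 157125/83895 = 1.87288
Risk in exposed = 419/1406 = 0.29801; risk in unexposed = 85/460 = 0.18478; RR = 1.61275
OR/RR = 1.87288 / 1.61275 = 1.16129
The outcome is not rare, so the OR lies further from 1 than the RR.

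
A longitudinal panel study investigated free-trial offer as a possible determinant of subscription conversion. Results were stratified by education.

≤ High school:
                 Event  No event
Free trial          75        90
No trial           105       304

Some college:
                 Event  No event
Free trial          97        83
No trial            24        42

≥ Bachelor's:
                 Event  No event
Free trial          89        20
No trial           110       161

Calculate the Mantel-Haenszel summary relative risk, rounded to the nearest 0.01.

RR_MH = Σ(aᵢ·n₀ᵢ/nᵢ) / Σ(cᵢ·n₁ᵢ/nᵢ), with n₁ᵢ = aᵢ+bᵢ (exposed), n₀ᵢ = cᵢ+dᵢ (unexposed), nᵢ = n₁ᵢ+n₀ᵢ.
Stratum 1 (≤ High school): n₁ = 165, n₀ = 409, n = 574; a·n₀/n = 75·409/574 = 53.4408; c·n₁/n = 105·165/574 = 30.1829
Stratum 2 (Some college): n₁ = 180, n₀ = 66, n = 246; a·n₀/n = 97·66/246 = 26.0244; c·n₁/n = 24·180/246 = 17.5610
Stratum 3 (≥ Bachelor's): n₁ = 109, n₀ = 271, n = 380; a·n₀/n = 89·271/380 = 63.4711; c·n₁/n = 110·109/380 = 31.5526
RR_MH = (53.4408 + 26.0244 + 63.4711) / (30.1829 + 17.5610 + 31.5526) = 142.9362 / 79.2965 = 1.80255

1.80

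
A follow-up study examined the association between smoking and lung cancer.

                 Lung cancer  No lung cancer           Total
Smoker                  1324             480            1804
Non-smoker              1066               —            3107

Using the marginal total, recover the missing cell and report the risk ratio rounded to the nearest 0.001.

2.139

The missing cell is in the unexposed row: 3107 − 1066 = 2041.
So a = 1324, b = 480, c = 1066, d = 2041.
RR = [a/(a+b)] / [c/(c+d)] = (1324/1804) / (1066/3107) = 0.73392/0.34310 = 2.13912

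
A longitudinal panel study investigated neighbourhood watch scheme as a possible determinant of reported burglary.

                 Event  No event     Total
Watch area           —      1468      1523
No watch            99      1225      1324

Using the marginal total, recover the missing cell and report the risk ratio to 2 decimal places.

The missing cell is in the exposed row: 1523 − 1468 = 55.
So a = 55, b = 1468, c = 99, d = 1225.
RR = [a/(a+b)] / [c/(c+d)] = (55/1523) / (99/1324) = 0.03611/0.07477 = 0.48296

0.48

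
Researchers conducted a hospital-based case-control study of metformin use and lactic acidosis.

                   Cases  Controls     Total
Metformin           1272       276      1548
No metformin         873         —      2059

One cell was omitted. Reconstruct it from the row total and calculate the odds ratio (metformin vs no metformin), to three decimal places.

The missing cell is in the unexposed row: 2059 − 873 = 1186.
So a = 1272, b = 276, c = 873, d = 1186.
OR = (a·d)/(b·c) = (1272 × 1186) / (276 × 873) = 1508592 / 240948 = 6.26107

6.261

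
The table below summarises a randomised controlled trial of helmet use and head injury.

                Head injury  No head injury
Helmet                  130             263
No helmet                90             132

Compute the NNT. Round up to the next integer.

Risk in treated group = 130/393 = 0.33079; risk in control = 90/222 = 0.40541.
Absolute risk reduction = 0.40541 − 0.33079 = 0.07462
NNT = 1 / ARR = 1 / 0.07462 = 13.402 → round up → 14

14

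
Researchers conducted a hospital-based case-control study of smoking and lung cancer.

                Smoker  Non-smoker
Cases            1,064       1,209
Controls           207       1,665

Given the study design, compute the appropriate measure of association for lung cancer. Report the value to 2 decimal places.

7.08

Reading the table with exposure as columns: a = 1064 (Smoker, case), b = 207 (Smoker, non-case), c = 1209 (Non-smoker, case), d = 1665.
This is a hospital-based case-control study: participants were sampled on outcome status, so risks in the source population cannot be estimated directly — relative risk is not valid here. The odds ratio is the appropriate measure.
OR = (a·d)/(b·c) = (1064 × 1665) / (207 × 1209) = 1771560 / 250263 = 7.07879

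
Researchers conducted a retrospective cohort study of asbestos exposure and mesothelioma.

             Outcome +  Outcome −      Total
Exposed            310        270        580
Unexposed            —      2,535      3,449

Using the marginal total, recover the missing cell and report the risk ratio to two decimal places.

The missing cell is in the unexposed row: 3449 − 2535 = 914.
So a = 310, b = 270, c = 914, d = 2535.
RR = [a/(a+b)] / [c/(c+d)] = (310/580) / (914/3449) = 0.53448/0.26500 = 2.01688

2.02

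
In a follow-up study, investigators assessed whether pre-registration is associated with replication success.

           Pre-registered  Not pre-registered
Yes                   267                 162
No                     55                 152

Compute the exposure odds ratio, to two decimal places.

4.55

Reading the table with exposure as columns: a = 267 (Pre-registered, case), b = 55 (Pre-registered, non-case), c = 162 (Not pre-registered, case), d = 152.
OR = (a·d)/(b·c) = (267 × 152) / (55 × 162) = 40584 / 8910 = 4.55488
The odds of replication success are about 4.55 times as high in the pre-registered group.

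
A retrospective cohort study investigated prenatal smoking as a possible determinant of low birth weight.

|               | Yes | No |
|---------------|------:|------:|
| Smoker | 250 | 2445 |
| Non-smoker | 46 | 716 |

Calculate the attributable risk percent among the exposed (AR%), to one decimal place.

Cells: a = 250, b = 2445, c = 46, d = 716.
Risk in exposed = 250/2695 = 0.09276; risk in unexposed = 46/762 = 0.06037.
RR = 0.09276/0.06037 = 1.53666
AR% = (RR − 1)/RR × 100 = (1.53666 − 1)/1.53666 × 100 = 34.9239%

34.9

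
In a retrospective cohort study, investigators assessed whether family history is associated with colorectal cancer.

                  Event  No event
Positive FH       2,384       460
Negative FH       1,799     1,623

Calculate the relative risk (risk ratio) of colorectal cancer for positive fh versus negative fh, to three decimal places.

1.595

Cells: a = 2384, b = 460, c = 1799, d = 1623.
Risk in exposed = 2384/2844 = 0.83826; risk in unexposed = 1799/3422 = 0.52572.
RR = 0.83826 / 0.52572 = 1.59450
The risk among the exposed is 1.59 times that among the unexposed.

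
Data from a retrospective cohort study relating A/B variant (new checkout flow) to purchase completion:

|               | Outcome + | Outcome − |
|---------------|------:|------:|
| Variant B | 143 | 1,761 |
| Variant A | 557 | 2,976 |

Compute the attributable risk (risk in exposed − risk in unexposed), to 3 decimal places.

Cells: a = 143, b = 1761, c = 557, d = 2976.
Risk in exposed = 143/1904 = 0.075105; risk in unexposed = 557/3533 = 0.157656.
Risk difference = 0.075105 − 0.157656 = -0.082551

-0.083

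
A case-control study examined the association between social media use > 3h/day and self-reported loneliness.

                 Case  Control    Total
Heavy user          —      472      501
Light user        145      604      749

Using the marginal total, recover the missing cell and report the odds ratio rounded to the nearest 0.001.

0.256

The missing cell is in the exposed row: 501 − 472 = 29.
So a = 29, b = 472, c = 145, d = 604.
OR = (a·d)/(b·c) = (29 × 604) / (472 × 145) = 17516 / 68440 = 0.25593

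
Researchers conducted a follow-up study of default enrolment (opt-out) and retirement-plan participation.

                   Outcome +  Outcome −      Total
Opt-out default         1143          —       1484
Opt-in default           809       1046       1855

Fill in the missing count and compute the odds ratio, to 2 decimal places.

The missing cell is in the exposed row: 1484 − 1143 = 341.
So a = 1143, b = 341, c = 809, d = 1046.
OR = (a·d)/(b·c) = (1143 × 1046) / (341 × 809) = 1195578 / 275869 = 4.33386

4.33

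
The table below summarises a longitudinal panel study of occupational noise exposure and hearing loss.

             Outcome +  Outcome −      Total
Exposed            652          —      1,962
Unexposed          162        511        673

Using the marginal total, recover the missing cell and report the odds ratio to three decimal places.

1.570

The missing cell is in the exposed row: 1962 − 652 = 1310.
So a = 652, b = 1310, c = 162, d = 511.
OR = (a·d)/(b·c) = (652 × 511) / (1310 × 162) = 333172 / 212220 = 1.56994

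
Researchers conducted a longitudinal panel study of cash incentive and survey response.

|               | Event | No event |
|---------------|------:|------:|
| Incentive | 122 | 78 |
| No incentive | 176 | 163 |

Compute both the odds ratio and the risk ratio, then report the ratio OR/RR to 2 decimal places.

1.23

Cells: a = 122, b = 78, c = 176, d = 163.
OR = (122·163)/(78·176) = 19886/13728 = 1.44857
Risk in exposed = 122/200 = 0.61000; risk in unexposed = 176/339 = 0.51917; RR = 1.17494
OR/RR = 1.44857 / 1.17494 = 1.23289
The outcome is not rare, so the OR lies further from 1 than the RR.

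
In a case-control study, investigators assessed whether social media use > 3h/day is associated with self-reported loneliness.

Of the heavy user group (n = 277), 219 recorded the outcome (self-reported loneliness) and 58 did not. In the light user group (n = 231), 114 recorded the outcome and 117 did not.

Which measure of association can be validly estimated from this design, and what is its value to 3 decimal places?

From the description: a = 219, b = 58, c = 114, d = 117.
This is a case-control study: participants were sampled on outcome status, so risks in the source population cannot be estimated directly — relative risk is not valid here. The odds ratio is the appropriate measure.
OR = (a·d)/(b·c) = (219 × 117) / (58 × 114) = 25623 / 6612 = 3.87523

3.875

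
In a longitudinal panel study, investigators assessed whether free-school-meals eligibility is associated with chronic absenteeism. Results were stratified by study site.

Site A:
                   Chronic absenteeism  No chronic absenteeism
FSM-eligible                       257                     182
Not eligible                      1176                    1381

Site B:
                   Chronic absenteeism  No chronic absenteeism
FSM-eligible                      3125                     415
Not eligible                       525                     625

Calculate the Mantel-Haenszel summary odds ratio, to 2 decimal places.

OR_MH = Σ(aᵢdᵢ/nᵢ) / Σ(bᵢcᵢ/nᵢ), where nᵢ is the stratum total.
Stratum 1 (Site A): n = 2996; a·d/n = 257·1381/2996 = 118.4636; b·c/n = 182·1176/2996 = 71.4393
Stratum 2 (Site B): n = 4690; a·d/n = 3125·625/4690 = 416.4446; b·c/n = 415·525/4690 = 46.4552
OR_MH = (118.4636 + 416.4446) / (71.4393 + 46.4552) = 534.9082 / 117.8945 = 4.53718

4.54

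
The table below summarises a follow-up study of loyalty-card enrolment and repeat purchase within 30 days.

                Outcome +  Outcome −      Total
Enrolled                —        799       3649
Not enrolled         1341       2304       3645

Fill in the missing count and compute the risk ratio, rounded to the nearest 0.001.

The missing cell is in the exposed row: 3649 − 799 = 2850.
So a = 2850, b = 799, c = 1341, d = 2304.
RR = [a/(a+b)] / [c/(c+d)] = (2850/3649) / (1341/3645) = 0.78104/0.36790 = 2.12295

2.123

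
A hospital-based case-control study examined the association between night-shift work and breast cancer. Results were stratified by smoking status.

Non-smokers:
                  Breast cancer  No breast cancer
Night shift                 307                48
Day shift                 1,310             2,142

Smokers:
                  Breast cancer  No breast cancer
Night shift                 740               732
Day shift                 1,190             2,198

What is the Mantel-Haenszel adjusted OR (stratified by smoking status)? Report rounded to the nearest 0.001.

2.592

OR_MH = Σ(aᵢdᵢ/nᵢ) / Σ(bᵢcᵢ/nᵢ), where nᵢ is the stratum total.
Stratum 1 (Non-smokers): n = 3807; a·d/n = 307·2142/3807 = 172.7329; b·c/n = 48·1310/3807 = 16.5169
Stratum 2 (Smokers): n = 4860; a·d/n = 740·2198/4860 = 334.6749; b·c/n = 732·1190/4860 = 179.2346
OR_MH = (172.7329 + 334.6749) / (16.5169 + 179.2346) = 507.4078 / 195.7515 = 2.59210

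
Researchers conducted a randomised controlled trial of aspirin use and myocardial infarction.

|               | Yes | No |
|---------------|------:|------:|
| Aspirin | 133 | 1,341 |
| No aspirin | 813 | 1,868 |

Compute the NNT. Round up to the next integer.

Risk in treated group = 133/1474 = 0.09023; risk in control = 813/2681 = 0.30325.
Absolute risk reduction = 0.30325 − 0.09023 = 0.21301
NNT = 1 / ARR = 1 / 0.21301 = 4.695 → round up → 5

5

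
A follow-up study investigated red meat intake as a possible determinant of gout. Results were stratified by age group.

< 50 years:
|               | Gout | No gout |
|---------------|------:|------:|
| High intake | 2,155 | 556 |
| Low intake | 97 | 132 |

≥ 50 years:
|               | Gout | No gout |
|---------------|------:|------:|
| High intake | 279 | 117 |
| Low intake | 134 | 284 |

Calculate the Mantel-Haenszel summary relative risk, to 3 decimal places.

RR_MH = Σ(aᵢ·n₀ᵢ/nᵢ) / Σ(cᵢ·n₁ᵢ/nᵢ), with n₁ᵢ = aᵢ+bᵢ (exposed), n₀ᵢ = cᵢ+dᵢ (unexposed), nᵢ = n₁ᵢ+n₀ᵢ.
Stratum 1 (< 50 years): n₁ = 2711, n₀ = 229, n = 2940; a·n₀/n = 2155·229/2940 = 167.8554; c·n₁/n = 97·2711/2940 = 89.4446
Stratum 2 (≥ 50 years): n₁ = 396, n₀ = 418, n = 814; a·n₀/n = 279·418/814 = 143.2703; c·n₁/n = 134·396/814 = 65.1892
RR_MH = (167.8554 + 143.2703) / (89.4446 + 65.1892) = 311.1257 / 154.6337 = 2.01202

2.012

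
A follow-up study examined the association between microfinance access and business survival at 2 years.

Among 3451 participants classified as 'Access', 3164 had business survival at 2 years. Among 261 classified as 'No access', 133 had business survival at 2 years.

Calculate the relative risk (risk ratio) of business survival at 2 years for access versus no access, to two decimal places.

From the description: a = 3164, b = 287, c = 133, d = 128.
Risk in exposed = 3164/3451 = 0.91684; risk in unexposed = 133/261 = 0.50958.
RR = 0.91684 / 0.50958 = 1.79920
The risk among the exposed is 1.80 times that among the unexposed.

1.80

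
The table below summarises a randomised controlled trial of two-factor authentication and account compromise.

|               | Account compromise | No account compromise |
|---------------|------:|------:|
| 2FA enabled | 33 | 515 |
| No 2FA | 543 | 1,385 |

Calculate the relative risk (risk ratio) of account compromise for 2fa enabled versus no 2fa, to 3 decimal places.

0.214

Cells: a = 33, b = 515, c = 543, d = 1385.
Risk in exposed = 33/548 = 0.06022; risk in unexposed = 543/1928 = 0.28164.
RR = 0.06022 / 0.28164 = 0.21382
The risk is 79% lower among the exposed than among the unexposed.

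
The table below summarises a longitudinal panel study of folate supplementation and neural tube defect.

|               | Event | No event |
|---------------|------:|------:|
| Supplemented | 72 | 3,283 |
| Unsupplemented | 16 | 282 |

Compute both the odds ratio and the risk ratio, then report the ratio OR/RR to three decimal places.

Cells: a = 72, b = 3283, c = 16, d = 282.
OR = (72·282)/(3283·16) = 20304/52528 = 0.38654
Risk in exposed = 72/3355 = 0.02146; risk in unexposed = 16/298 = 0.05369; RR = 0.39970
OR/RR = 0.38654 / 0.39970 = 0.96706
The outcome is rare in both groups, so OR ≈ RR (ratio near 1).

0.967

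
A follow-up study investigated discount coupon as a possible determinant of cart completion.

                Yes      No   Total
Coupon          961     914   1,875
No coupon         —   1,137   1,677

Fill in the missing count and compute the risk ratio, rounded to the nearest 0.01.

The missing cell is in the unexposed row: 1677 − 1137 = 540.
So a = 961, b = 914, c = 540, d = 1137.
RR = [a/(a+b)] / [c/(c+d)] = (961/1875) / (540/1677) = 0.51253/0.32200 = 1.59170

1.59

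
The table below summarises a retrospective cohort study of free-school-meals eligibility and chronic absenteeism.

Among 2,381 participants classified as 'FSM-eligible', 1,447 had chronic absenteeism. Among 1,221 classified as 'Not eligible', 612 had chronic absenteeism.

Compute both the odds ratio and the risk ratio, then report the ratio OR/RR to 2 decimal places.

1.27

From the description: a = 1447, b = 934, c = 612, d = 609.
OR = (1447·609)/(934·612) = 881223/571608 = 1.54166
Risk in exposed = 1447/2381 = 0.60773; risk in unexposed = 612/1221 = 0.50123; RR = 1.21248
OR/RR = 1.54166 / 1.21248 = 1.27149
The outcome is not rare, so the OR lies further from 1 than the RR.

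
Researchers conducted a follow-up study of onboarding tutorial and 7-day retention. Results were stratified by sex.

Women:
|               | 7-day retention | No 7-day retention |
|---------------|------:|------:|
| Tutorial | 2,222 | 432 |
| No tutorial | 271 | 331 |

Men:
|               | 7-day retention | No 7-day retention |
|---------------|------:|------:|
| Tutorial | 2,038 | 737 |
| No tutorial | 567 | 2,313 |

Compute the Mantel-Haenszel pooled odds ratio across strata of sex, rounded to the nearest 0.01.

9.64

OR_MH = Σ(aᵢdᵢ/nᵢ) / Σ(bᵢcᵢ/nᵢ), where nᵢ is the stratum total.
Stratum 1 (Women): n = 3256; a·d/n = 2222·331/3256 = 225.8851; b·c/n = 432·271/3256 = 35.9558
Stratum 2 (Men): n = 5655; a·d/n = 2038·2313/5655 = 833.5798; b·c/n = 737·567/5655 = 73.8955
OR_MH = (225.8851 + 833.5798) / (35.9558 + 73.8955) = 1059.4650 / 109.8513 = 9.64454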